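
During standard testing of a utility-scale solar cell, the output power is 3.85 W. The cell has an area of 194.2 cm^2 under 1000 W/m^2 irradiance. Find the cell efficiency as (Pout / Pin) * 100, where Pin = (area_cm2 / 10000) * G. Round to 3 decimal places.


First compute the input power:
  Pin = area_cm2 / 10000 * G = 194.2 / 10000 * 1000 = 19.42 W
Then compute efficiency:
  Efficiency = (Pout / Pin) * 100 = (3.85 / 19.42) * 100
  Efficiency = 19.825%

19.825


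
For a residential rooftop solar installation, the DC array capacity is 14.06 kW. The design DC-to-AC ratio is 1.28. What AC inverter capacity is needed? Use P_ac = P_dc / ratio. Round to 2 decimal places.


The inverter AC capacity is determined by the DC/AC ratio.
Given: P_dc = 14.06 kW, DC/AC ratio = 1.28
P_ac = P_dc / ratio = 14.06 / 1.28
P_ac = 10.98 kW

10.98


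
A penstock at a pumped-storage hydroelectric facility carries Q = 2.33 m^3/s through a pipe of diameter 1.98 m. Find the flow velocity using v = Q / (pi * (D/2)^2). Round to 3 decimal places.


Compute pipe cross-sectional area:
  A = pi * (D/2)^2 = pi * (1.98/2)^2 = 3.0791 m^2
Calculate velocity:
  v = Q / A = 2.33 / 3.0791
  v = 0.757 m/s

0.757


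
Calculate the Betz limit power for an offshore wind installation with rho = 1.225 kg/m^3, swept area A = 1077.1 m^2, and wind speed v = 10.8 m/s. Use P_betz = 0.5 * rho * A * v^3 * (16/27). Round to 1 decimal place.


The Betz coefficient Cp_max = 16/27 = 0.5926
v^3 = 10.8^3 = 1259.712
P_betz = 0.5 * rho * A * v^3 * Cp_max
P_betz = 0.5 * 1.225 * 1077.1 * 1259.712 * 0.5926
P_betz = 492481.1 W

492481.1


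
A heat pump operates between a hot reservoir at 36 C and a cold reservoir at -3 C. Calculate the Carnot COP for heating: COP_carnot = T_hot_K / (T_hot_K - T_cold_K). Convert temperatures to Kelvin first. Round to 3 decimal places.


Convert to Kelvin:
  T_hot = 36 + 273.15 = 309.15 K
  T_cold = -3 + 273.15 = 270.15 K
Apply Carnot COP formula:
  COP = T_hot_K / (T_hot_K - T_cold_K) = 309.15 / 39.0
  COP = 7.927

7.927


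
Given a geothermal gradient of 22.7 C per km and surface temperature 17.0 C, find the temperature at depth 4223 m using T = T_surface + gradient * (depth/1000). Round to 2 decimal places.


Convert depth to km: 4223 / 1000 = 4.223 km
Temperature increase = gradient * depth_km = 22.7 * 4.223 = 95.86 C
Temperature at depth = T_surface + delta_T = 17.0 + 95.86
T = 112.86 C

112.86


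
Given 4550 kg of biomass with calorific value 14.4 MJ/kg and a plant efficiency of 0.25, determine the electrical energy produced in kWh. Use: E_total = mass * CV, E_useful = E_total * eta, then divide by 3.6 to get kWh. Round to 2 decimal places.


Total energy = mass * CV = 4550 * 14.4 = 65520.0 MJ
Useful energy = total * eta = 65520.0 * 0.25 = 16380.0 MJ
Convert to kWh: 16380.0 / 3.6
Useful energy = 4550.00 kWh

4550.00


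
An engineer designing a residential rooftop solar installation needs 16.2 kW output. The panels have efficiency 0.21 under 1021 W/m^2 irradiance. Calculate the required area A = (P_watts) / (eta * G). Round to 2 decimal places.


Convert target power to watts: P = 16.2 * 1000 = 16200.0 W
Compute denominator: eta * G = 0.21 * 1021 = 214.41
Required area A = P / (eta * G) = 16200.0 / 214.41
A = 75.56 m^2

75.56


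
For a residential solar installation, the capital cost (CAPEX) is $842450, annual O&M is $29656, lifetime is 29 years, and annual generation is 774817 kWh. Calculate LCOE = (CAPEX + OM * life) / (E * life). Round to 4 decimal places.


Total cost = CAPEX + OM * lifetime = 842450 + 29656 * 29 = 842450 + 860024 = 1702474
Total generation = annual * lifetime = 774817 * 29 = 22469693 kWh
LCOE = 1702474 / 22469693
LCOE = 0.0758 $/kWh

0.0758


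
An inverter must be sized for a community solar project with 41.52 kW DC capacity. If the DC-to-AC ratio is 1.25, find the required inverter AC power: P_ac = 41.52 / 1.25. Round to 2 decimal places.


The inverter AC capacity is determined by the DC/AC ratio.
Given: P_dc = 41.52 kW, DC/AC ratio = 1.25
P_ac = P_dc / ratio = 41.52 / 1.25
P_ac = 33.22 kW

33.22


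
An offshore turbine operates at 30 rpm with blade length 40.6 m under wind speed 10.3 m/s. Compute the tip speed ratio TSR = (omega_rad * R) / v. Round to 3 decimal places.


Convert rotational speed to rad/s:
  omega = 30 * 2 * pi / 60 = 3.1416 rad/s
Compute tip speed:
  v_tip = omega * R = 3.1416 * 40.6 = 127.549 m/s
Tip speed ratio:
  TSR = v_tip / v_wind = 127.549 / 10.3 = 12.383

12.383


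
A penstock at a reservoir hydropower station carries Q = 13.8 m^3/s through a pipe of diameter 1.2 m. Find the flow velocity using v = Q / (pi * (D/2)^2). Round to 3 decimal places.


Compute pipe cross-sectional area:
  A = pi * (D/2)^2 = pi * (1.2/2)^2 = 1.131 m^2
Calculate velocity:
  v = Q / A = 13.8 / 1.131
  v = 12.202 m/s

12.202


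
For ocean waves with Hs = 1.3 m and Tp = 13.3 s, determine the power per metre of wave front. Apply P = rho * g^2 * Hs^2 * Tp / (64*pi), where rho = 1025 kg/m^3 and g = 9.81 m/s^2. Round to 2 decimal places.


Apply wave power formula:
  g^2 = 9.81^2 = 96.2361
  Hs^2 = 1.3^2 = 1.69
  Numerator = rho * g^2 * Hs^2 * Tp = 1025 * 96.2361 * 1.69 * 13.3 = 2217176.29
  Denominator = 64 * pi = 201.0619
  P = 2217176.29 / 201.0619 = 11027.33 W/m

11027.33


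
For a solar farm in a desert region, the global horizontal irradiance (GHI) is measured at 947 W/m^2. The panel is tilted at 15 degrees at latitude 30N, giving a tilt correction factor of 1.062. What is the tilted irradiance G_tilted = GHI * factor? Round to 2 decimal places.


Identify the given values:
  GHI = 947 W/m^2, tilt correction factor = 1.062
Apply the formula G_tilted = GHI * factor:
  G_tilted = 947 * 1.062
  G_tilted = 1005.71 W/m^2

1005.71


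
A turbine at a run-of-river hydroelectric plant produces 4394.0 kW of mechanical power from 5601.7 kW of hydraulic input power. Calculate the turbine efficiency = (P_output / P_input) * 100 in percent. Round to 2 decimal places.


Turbine efficiency = (output power / input power) * 100
eta = (4394.0 / 5601.7) * 100
eta = 78.44%

78.44


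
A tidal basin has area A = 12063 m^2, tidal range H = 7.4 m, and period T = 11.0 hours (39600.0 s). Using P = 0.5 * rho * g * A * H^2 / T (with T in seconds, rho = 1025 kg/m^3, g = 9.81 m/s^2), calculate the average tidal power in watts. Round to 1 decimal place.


Convert period to seconds: T = 11.0 * 3600 = 39600.0 s
H^2 = 7.4^2 = 54.76
P = 0.5 * rho * g * A * H^2 / T
P = 0.5 * 1025 * 9.81 * 12063 * 54.76 / 39600.0
P = 83866.1 W

83866.1


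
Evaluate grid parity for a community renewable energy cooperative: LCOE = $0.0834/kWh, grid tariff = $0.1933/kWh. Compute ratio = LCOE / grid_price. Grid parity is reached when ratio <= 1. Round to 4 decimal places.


Compare LCOE to grid price:
  LCOE = $0.0834/kWh, Grid price = $0.1933/kWh
  Ratio = LCOE / grid_price = 0.0834 / 0.1933 = 0.4315
  Grid parity achieved (ratio <= 1)? yes

0.4315


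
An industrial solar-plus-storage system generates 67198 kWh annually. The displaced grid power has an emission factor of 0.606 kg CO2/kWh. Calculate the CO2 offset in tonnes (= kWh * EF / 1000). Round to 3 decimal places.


CO2 offset in kg = generation * emission_factor
CO2 offset = 67198 * 0.606 = 40721.99 kg
Convert to tonnes:
  CO2 offset = 40721.99 / 1000 = 40.722 tonnes

40.722


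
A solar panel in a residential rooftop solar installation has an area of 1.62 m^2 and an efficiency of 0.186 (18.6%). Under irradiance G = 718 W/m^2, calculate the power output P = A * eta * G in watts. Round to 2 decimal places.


Use the solar power formula P = A * eta * G.
Given: A = 1.62 m^2, eta = 0.186, G = 718 W/m^2
P = 1.62 * 0.186 * 718
P = 216.35 W

216.35


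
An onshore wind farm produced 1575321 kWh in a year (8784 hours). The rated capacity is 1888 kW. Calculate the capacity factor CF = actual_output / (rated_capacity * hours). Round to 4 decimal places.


Capacity factor = actual output / maximum possible output
Maximum possible = rated * hours = 1888 * 8784 = 16584192 kWh
CF = 1575321 / 16584192
CF = 0.0950

0.0950


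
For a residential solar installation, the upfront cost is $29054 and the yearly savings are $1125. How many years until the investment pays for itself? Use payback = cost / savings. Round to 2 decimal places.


Simple payback period = initial cost / annual savings
Payback = 29054 / 1125
Payback = 25.83 years

25.83


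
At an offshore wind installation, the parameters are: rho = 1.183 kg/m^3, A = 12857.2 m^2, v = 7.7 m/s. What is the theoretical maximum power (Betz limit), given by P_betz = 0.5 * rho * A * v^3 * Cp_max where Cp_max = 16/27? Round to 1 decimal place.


The Betz coefficient Cp_max = 16/27 = 0.5926
v^3 = 7.7^3 = 456.533
P_betz = 0.5 * rho * A * v^3 * Cp_max
P_betz = 0.5 * 1.183 * 12857.2 * 456.533 * 0.5926
P_betz = 2057451.2 W

2057451.2


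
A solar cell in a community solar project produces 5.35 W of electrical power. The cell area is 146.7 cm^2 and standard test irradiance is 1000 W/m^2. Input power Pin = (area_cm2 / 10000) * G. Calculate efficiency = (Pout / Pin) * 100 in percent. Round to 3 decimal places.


First compute the input power:
  Pin = area_cm2 / 10000 * G = 146.7 / 10000 * 1000 = 14.67 W
Then compute efficiency:
  Efficiency = (Pout / Pin) * 100 = (5.35 / 14.67) * 100
  Efficiency = 36.469%

36.469


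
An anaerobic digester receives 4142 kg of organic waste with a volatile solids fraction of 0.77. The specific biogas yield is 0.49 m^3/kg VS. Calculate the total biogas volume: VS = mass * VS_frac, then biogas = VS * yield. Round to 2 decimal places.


Compute volatile solids:
  VS = mass * VS_fraction = 4142 * 0.77 = 3189.34 kg
Calculate biogas volume:
  Biogas = VS * specific_yield = 3189.34 * 0.49
  Biogas = 1562.78 m^3

1562.78


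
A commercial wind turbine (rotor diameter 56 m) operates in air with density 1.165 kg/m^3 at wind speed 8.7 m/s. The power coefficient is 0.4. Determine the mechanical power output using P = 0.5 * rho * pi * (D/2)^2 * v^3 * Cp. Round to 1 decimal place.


Step 1 -- Compute swept area:
  A = pi * (D/2)^2 = pi * (56/2)^2 = 2463.01 m^2
Step 2 -- Apply wind power equation:
  P = 0.5 * rho * A * v^3 * Cp
  v^3 = 8.7^3 = 658.503
  P = 0.5 * 1.165 * 2463.01 * 658.503 * 0.4
  P = 377902.4 W

377902.4


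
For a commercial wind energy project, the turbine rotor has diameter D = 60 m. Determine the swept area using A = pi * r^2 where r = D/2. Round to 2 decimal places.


Compute the rotor radius:
  r = D / 2 = 60 / 2 = 30.0 m
Calculate swept area:
  A = pi * r^2 = pi * 30.0^2
  A = 2827.43 m^2

2827.43


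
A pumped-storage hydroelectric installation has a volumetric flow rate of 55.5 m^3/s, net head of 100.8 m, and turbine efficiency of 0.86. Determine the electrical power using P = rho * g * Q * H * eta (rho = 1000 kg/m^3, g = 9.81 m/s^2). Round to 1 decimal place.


Apply the hydropower formula P = rho * g * Q * H * eta
rho * g = 1000 * 9.81 = 9810.0
P = 9810.0 * 55.5 * 100.8 * 0.86
P = 47197715.0 W

47197715.0


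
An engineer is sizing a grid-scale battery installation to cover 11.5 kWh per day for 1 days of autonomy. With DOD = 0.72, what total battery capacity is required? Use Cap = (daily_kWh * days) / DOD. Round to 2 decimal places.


Total energy needed = daily * days = 11.5 * 1 = 11.5 kWh
Account for depth of discharge:
  Cap = total_energy / DOD = 11.5 / 0.72
  Cap = 15.97 kWh

15.97


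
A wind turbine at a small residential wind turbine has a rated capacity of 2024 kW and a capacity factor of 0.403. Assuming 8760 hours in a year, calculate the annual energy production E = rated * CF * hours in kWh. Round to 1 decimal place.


Annual energy = rated_kW * capacity_factor * hours_per_year
Given: P_rated = 2024 kW, CF = 0.403, hours = 8760
E = 2024 * 0.403 * 8760
E = 7145286.7 kWh

7145286.7


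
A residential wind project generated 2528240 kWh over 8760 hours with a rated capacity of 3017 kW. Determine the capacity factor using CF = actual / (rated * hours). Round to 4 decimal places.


Capacity factor = actual output / maximum possible output
Maximum possible = rated * hours = 3017 * 8760 = 26428920 kWh
CF = 2528240 / 26428920
CF = 0.0957

0.0957


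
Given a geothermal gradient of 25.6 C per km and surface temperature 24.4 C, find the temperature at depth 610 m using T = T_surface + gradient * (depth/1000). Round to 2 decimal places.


Convert depth to km: 610 / 1000 = 0.61 km
Temperature increase = gradient * depth_km = 25.6 * 0.61 = 15.62 C
Temperature at depth = T_surface + delta_T = 24.4 + 15.62
T = 40.02 C

40.02


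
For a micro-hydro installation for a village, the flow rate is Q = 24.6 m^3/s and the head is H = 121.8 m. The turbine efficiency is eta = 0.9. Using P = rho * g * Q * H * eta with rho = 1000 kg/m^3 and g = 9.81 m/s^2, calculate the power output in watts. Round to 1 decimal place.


Apply the hydropower formula P = rho * g * Q * H * eta
rho * g = 1000 * 9.81 = 9810.0
P = 9810.0 * 24.6 * 121.8 * 0.9
P = 26454156.1 W

26454156.1


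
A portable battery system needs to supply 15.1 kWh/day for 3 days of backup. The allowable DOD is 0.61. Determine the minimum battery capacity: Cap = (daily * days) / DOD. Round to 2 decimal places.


Total energy needed = daily * days = 15.1 * 3 = 45.3 kWh
Account for depth of discharge:
  Cap = total_energy / DOD = 45.3 / 0.61
  Cap = 74.26 kWh

74.26


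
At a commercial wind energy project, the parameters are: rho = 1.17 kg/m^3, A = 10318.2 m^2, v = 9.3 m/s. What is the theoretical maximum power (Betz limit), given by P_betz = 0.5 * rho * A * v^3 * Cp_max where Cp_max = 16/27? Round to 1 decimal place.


The Betz coefficient Cp_max = 16/27 = 0.5926
v^3 = 9.3^3 = 804.357
P_betz = 0.5 * rho * A * v^3 * Cp_max
P_betz = 0.5 * 1.17 * 10318.2 * 804.357 * 0.5926
P_betz = 2877165.7 W

2877165.7


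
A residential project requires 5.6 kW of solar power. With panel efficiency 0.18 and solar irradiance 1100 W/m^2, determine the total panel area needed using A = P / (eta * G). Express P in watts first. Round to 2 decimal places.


Convert target power to watts: P = 5.6 * 1000 = 5600.0 W
Compute denominator: eta * G = 0.18 * 1100 = 198.0
Required area A = P / (eta * G) = 5600.0 / 198.0
A = 28.28 m^2

28.28


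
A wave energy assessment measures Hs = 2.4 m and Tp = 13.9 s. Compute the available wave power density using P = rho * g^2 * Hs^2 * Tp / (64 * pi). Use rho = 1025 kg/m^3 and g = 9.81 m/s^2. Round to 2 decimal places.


Apply wave power formula:
  g^2 = 9.81^2 = 96.2361
  Hs^2 = 2.4^2 = 5.76
  Numerator = rho * g^2 * Hs^2 * Tp = 1025 * 96.2361 * 5.76 * 13.9 = 7897673.29
  Denominator = 64 * pi = 201.0619
  P = 7897673.29 / 201.0619 = 39279.80 W/m

39279.80


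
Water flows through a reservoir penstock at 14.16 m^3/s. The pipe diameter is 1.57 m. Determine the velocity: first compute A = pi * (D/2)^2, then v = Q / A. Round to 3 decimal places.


Compute pipe cross-sectional area:
  A = pi * (D/2)^2 = pi * (1.57/2)^2 = 1.9359 m^2
Calculate velocity:
  v = Q / A = 14.16 / 1.9359
  v = 7.314 m/s

7.314


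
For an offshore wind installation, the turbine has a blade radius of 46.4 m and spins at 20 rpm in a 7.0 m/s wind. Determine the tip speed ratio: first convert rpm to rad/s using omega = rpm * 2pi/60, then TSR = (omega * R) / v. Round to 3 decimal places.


Convert rotational speed to rad/s:
  omega = 20 * 2 * pi / 60 = 2.0944 rad/s
Compute tip speed:
  v_tip = omega * R = 2.0944 * 46.4 = 97.18 m/s
Tip speed ratio:
  TSR = v_tip / v_wind = 97.18 / 7.0 = 13.883

13.883


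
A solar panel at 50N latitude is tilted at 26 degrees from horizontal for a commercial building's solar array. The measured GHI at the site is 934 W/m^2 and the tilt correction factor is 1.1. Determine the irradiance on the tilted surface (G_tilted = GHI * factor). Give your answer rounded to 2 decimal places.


Identify the given values:
  GHI = 934 W/m^2, tilt correction factor = 1.1
Apply the formula G_tilted = GHI * factor:
  G_tilted = 934 * 1.1
  G_tilted = 1027.40 W/m^2

1027.40


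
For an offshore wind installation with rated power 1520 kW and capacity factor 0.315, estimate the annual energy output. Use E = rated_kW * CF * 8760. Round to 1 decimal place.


Annual energy = rated_kW * capacity_factor * hours_per_year
Given: P_rated = 1520 kW, CF = 0.315, hours = 8760
E = 1520 * 0.315 * 8760
E = 4194288.0 kWh

4194288.0


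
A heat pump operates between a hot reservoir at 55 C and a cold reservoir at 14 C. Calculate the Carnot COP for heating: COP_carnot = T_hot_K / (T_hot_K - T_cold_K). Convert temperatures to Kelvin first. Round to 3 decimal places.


Convert to Kelvin:
  T_hot = 55 + 273.15 = 328.15 K
  T_cold = 14 + 273.15 = 287.15 K
Apply Carnot COP formula:
  COP = T_hot_K / (T_hot_K - T_cold_K) = 328.15 / 41.0
  COP = 8.004

8.004


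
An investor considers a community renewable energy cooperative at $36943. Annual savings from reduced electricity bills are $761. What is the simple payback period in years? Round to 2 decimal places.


Simple payback period = initial cost / annual savings
Payback = 36943 / 761
Payback = 48.55 years

48.55


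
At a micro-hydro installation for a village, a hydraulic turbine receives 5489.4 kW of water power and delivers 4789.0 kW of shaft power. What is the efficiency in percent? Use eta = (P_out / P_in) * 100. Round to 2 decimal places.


Turbine efficiency = (output power / input power) * 100
eta = (4789.0 / 5489.4) * 100
eta = 87.24%

87.24


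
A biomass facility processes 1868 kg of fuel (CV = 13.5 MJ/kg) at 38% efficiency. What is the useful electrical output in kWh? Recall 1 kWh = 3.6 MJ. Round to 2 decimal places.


Total energy = mass * CV = 1868 * 13.5 = 25218.0 MJ
Useful energy = total * eta = 25218.0 * 0.38 = 9582.84 MJ
Convert to kWh: 9582.84 / 3.6
Useful energy = 2661.90 kWh

2661.90


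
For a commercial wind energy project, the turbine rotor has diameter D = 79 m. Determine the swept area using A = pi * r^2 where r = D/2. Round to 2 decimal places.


Compute the rotor radius:
  r = D / 2 = 79 / 2 = 39.5 m
Calculate swept area:
  A = pi * r^2 = pi * 39.5^2
  A = 4901.67 m^2

4901.67


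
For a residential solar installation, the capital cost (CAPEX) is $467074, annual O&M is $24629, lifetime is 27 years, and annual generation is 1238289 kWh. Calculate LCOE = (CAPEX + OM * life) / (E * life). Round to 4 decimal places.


Total cost = CAPEX + OM * lifetime = 467074 + 24629 * 27 = 467074 + 664983 = 1132057
Total generation = annual * lifetime = 1238289 * 27 = 33433803 kWh
LCOE = 1132057 / 33433803
LCOE = 0.0339 $/kWh

0.0339


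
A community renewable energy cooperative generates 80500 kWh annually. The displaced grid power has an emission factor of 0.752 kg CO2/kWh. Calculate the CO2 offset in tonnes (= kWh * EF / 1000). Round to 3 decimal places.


CO2 offset in kg = generation * emission_factor
CO2 offset = 80500 * 0.752 = 60536.0 kg
Convert to tonnes:
  CO2 offset = 60536.0 / 1000 = 60.536 tonnes

60.536


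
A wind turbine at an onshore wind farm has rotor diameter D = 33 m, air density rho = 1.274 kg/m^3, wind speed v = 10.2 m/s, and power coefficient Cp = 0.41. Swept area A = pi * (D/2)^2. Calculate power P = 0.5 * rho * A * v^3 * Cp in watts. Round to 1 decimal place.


Step 1 -- Compute swept area:
  A = pi * (D/2)^2 = pi * (33/2)^2 = 855.3 m^2
Step 2 -- Apply wind power equation:
  P = 0.5 * rho * A * v^3 * Cp
  v^3 = 10.2^3 = 1061.208
  P = 0.5 * 1.274 * 855.3 * 1061.208 * 0.41
  P = 237050.9 W

237050.9


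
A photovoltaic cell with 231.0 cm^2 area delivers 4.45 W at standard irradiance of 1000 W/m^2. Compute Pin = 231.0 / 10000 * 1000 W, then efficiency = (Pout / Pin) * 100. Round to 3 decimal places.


First compute the input power:
  Pin = area_cm2 / 10000 * G = 231.0 / 10000 * 1000 = 23.1 W
Then compute efficiency:
  Efficiency = (Pout / Pin) * 100 = (4.45 / 23.1) * 100
  Efficiency = 19.264%

19.264


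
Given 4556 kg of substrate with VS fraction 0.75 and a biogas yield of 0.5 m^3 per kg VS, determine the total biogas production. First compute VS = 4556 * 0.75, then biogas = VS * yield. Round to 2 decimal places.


Compute volatile solids:
  VS = mass * VS_fraction = 4556 * 0.75 = 3417.0 kg
Calculate biogas volume:
  Biogas = VS * specific_yield = 3417.0 * 0.5
  Biogas = 1708.50 m^3

1708.50


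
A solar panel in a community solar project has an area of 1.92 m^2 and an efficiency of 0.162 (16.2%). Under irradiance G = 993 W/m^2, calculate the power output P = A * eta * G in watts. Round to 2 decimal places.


Use the solar power formula P = A * eta * G.
Given: A = 1.92 m^2, eta = 0.162, G = 993 W/m^2
P = 1.92 * 0.162 * 993
P = 308.86 W

308.86


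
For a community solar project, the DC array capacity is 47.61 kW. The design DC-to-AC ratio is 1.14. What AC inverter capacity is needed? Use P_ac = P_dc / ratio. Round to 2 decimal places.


The inverter AC capacity is determined by the DC/AC ratio.
Given: P_dc = 47.61 kW, DC/AC ratio = 1.14
P_ac = P_dc / ratio = 47.61 / 1.14
P_ac = 41.76 kW

41.76


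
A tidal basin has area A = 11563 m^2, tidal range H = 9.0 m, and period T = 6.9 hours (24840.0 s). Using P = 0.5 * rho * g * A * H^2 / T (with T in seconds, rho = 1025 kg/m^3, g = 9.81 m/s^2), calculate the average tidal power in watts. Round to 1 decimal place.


Convert period to seconds: T = 6.9 * 3600 = 24840.0 s
H^2 = 9.0^2 = 81.0
P = 0.5 * rho * g * A * H^2 / T
P = 0.5 * 1025 * 9.81 * 11563 * 81.0 / 24840.0
P = 189568.8 W

189568.8


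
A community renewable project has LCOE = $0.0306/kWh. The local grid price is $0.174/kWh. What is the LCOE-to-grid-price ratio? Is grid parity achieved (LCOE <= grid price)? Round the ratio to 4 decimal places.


Compare LCOE to grid price:
  LCOE = $0.0306/kWh, Grid price = $0.174/kWh
  Ratio = LCOE / grid_price = 0.0306 / 0.174 = 0.1759
  Grid parity achieved (ratio <= 1)? yes

0.1759


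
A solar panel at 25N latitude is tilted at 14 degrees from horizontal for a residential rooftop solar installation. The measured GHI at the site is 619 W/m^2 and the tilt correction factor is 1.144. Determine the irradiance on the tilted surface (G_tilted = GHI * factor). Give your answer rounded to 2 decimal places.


Identify the given values:
  GHI = 619 W/m^2, tilt correction factor = 1.144
Apply the formula G_tilted = GHI * factor:
  G_tilted = 619 * 1.144
  G_tilted = 708.14 W/m^2

708.14


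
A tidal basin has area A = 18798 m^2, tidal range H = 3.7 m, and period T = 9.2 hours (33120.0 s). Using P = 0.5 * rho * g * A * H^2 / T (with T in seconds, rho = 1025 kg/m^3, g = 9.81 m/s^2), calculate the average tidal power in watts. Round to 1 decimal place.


Convert period to seconds: T = 9.2 * 3600 = 33120.0 s
H^2 = 3.7^2 = 13.69
P = 0.5 * rho * g * A * H^2 / T
P = 0.5 * 1025 * 9.81 * 18798 * 13.69 / 33120.0
P = 39065.0 W

39065.0


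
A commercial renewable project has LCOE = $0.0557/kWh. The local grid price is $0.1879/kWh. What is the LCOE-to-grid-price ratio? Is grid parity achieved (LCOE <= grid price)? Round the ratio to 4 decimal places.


Compare LCOE to grid price:
  LCOE = $0.0557/kWh, Grid price = $0.1879/kWh
  Ratio = LCOE / grid_price = 0.0557 / 0.1879 = 0.2964
  Grid parity achieved (ratio <= 1)? yes

0.2964


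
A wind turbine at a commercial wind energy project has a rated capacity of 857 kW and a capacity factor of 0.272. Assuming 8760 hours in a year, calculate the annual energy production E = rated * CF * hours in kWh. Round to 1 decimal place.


Annual energy = rated_kW * capacity_factor * hours_per_year
Given: P_rated = 857 kW, CF = 0.272, hours = 8760
E = 857 * 0.272 * 8760
E = 2041991.0 kWh

2041991.0


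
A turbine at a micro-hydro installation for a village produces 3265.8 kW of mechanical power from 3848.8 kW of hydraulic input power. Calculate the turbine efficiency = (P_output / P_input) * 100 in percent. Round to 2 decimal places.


Turbine efficiency = (output power / input power) * 100
eta = (3265.8 / 3848.8) * 100
eta = 84.85%

84.85


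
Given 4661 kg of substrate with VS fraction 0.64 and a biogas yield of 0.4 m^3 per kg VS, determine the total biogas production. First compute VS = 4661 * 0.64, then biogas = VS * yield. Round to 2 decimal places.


Compute volatile solids:
  VS = mass * VS_fraction = 4661 * 0.64 = 2983.04 kg
Calculate biogas volume:
  Biogas = VS * specific_yield = 2983.04 * 0.4
  Biogas = 1193.22 m^3

1193.22


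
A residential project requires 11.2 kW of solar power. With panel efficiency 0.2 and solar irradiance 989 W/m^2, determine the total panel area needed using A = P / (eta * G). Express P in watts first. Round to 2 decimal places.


Convert target power to watts: P = 11.2 * 1000 = 11200.0 W
Compute denominator: eta * G = 0.2 * 989 = 197.8
Required area A = P / (eta * G) = 11200.0 / 197.8
A = 56.62 m^2

56.62


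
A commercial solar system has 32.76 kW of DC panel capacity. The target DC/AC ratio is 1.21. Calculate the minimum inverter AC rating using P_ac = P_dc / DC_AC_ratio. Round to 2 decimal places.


The inverter AC capacity is determined by the DC/AC ratio.
Given: P_dc = 32.76 kW, DC/AC ratio = 1.21
P_ac = P_dc / ratio = 32.76 / 1.21
P_ac = 27.07 kW

27.07


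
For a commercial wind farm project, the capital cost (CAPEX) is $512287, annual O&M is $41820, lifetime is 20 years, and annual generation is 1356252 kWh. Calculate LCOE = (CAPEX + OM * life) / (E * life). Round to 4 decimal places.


Total cost = CAPEX + OM * lifetime = 512287 + 41820 * 20 = 512287 + 836400 = 1348687
Total generation = annual * lifetime = 1356252 * 20 = 27125040 kWh
LCOE = 1348687 / 27125040
LCOE = 0.0497 $/kWh

0.0497


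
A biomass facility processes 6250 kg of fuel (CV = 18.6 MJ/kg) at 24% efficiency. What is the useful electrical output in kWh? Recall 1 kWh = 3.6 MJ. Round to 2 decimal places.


Total energy = mass * CV = 6250 * 18.6 = 116250.0 MJ
Useful energy = total * eta = 116250.0 * 0.24 = 27900.0 MJ
Convert to kWh: 27900.0 / 3.6
Useful energy = 7750.00 kWh

7750.00


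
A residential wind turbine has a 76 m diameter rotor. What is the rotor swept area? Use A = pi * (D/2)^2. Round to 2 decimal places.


Compute the rotor radius:
  r = D / 2 = 76 / 2 = 38.0 m
Calculate swept area:
  A = pi * r^2 = pi * 38.0^2
  A = 4536.46 m^2

4536.46


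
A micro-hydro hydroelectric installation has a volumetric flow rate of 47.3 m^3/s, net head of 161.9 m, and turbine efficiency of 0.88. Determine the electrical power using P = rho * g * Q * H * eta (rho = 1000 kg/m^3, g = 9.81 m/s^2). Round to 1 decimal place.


Apply the hydropower formula P = rho * g * Q * H * eta
rho * g = 1000 * 9.81 = 9810.0
P = 9810.0 * 47.3 * 161.9 * 0.88
P = 66108860.1 W

66108860.1


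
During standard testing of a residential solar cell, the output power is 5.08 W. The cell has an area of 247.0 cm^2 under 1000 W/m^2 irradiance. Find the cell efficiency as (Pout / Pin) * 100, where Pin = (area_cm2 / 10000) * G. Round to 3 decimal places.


First compute the input power:
  Pin = area_cm2 / 10000 * G = 247.0 / 10000 * 1000 = 24.7 W
Then compute efficiency:
  Efficiency = (Pout / Pin) * 100 = (5.08 / 24.7) * 100
  Efficiency = 20.567%

20.567


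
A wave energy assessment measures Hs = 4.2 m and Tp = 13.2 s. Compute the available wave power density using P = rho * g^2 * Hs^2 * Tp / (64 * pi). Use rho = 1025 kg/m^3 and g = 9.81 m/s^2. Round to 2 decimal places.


Apply wave power formula:
  g^2 = 9.81^2 = 96.2361
  Hs^2 = 4.2^2 = 17.64
  Numerator = rho * g^2 * Hs^2 * Tp = 1025 * 96.2361 * 17.64 * 13.2 = 22968593.0
  Denominator = 64 * pi = 201.0619
  P = 22968593.0 / 201.0619 = 114236.41 W/m

114236.41


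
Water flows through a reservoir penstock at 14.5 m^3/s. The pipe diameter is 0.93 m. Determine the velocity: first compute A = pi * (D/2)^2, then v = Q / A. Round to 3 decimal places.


Compute pipe cross-sectional area:
  A = pi * (D/2)^2 = pi * (0.93/2)^2 = 0.6793 m^2
Calculate velocity:
  v = Q / A = 14.5 / 0.6793
  v = 21.346 m/s

21.346


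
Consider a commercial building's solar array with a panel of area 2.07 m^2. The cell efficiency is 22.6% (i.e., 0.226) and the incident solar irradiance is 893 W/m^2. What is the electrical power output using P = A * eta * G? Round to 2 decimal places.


Use the solar power formula P = A * eta * G.
Given: A = 2.07 m^2, eta = 0.226, G = 893 W/m^2
P = 2.07 * 0.226 * 893
P = 417.76 W

417.76


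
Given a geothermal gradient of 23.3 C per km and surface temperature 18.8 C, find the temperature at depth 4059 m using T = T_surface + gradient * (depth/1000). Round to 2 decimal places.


Convert depth to km: 4059 / 1000 = 4.059 km
Temperature increase = gradient * depth_km = 23.3 * 4.059 = 94.57 C
Temperature at depth = T_surface + delta_T = 18.8 + 94.57
T = 113.37 C

113.37


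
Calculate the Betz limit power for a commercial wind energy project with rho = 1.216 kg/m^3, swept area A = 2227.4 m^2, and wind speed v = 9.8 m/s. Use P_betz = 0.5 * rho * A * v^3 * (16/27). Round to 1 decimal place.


The Betz coefficient Cp_max = 16/27 = 0.5926
v^3 = 9.8^3 = 941.192
P_betz = 0.5 * rho * A * v^3 * Cp_max
P_betz = 0.5 * 1.216 * 2227.4 * 941.192 * 0.5926
P_betz = 755329.1 W

755329.1


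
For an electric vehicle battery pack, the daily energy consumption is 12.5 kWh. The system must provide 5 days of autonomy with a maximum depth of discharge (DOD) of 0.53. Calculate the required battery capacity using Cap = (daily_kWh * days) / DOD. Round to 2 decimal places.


Total energy needed = daily * days = 12.5 * 5 = 62.5 kWh
Account for depth of discharge:
  Cap = total_energy / DOD = 62.5 / 0.53
  Cap = 117.92 kWh

117.92


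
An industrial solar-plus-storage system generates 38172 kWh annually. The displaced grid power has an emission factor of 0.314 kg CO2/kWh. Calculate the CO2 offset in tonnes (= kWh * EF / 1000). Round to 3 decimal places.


CO2 offset in kg = generation * emission_factor
CO2 offset = 38172 * 0.314 = 11986.01 kg
Convert to tonnes:
  CO2 offset = 11986.01 / 1000 = 11.986 tonnes

11.986


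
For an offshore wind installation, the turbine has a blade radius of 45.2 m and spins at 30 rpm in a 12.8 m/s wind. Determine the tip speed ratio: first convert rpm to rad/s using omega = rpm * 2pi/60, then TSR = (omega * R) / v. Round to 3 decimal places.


Convert rotational speed to rad/s:
  omega = 30 * 2 * pi / 60 = 3.1416 rad/s
Compute tip speed:
  v_tip = omega * R = 3.1416 * 45.2 = 142.0 m/s
Tip speed ratio:
  TSR = v_tip / v_wind = 142.0 / 12.8 = 11.094

11.094


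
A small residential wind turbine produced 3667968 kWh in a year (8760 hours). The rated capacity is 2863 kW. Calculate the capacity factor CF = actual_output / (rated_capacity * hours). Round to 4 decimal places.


Capacity factor = actual output / maximum possible output
Maximum possible = rated * hours = 2863 * 8760 = 25079880 kWh
CF = 3667968 / 25079880
CF = 0.1463

0.1463


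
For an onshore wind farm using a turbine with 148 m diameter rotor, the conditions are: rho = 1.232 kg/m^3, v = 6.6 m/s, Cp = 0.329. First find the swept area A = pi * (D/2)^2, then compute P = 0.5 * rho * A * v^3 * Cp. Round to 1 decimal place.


Step 1 -- Compute swept area:
  A = pi * (D/2)^2 = pi * (148/2)^2 = 17203.36 m^2
Step 2 -- Apply wind power equation:
  P = 0.5 * rho * A * v^3 * Cp
  v^3 = 6.6^3 = 287.496
  P = 0.5 * 1.232 * 17203.36 * 287.496 * 0.329
  P = 1002355.4 W

1002355.4


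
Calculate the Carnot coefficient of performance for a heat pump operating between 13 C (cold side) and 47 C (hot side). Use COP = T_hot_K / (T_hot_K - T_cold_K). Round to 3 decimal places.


Convert to Kelvin:
  T_hot = 47 + 273.15 = 320.15 K
  T_cold = 13 + 273.15 = 286.15 K
Apply Carnot COP formula:
  COP = T_hot_K / (T_hot_K - T_cold_K) = 320.15 / 34.0
  COP = 9.416

9.416


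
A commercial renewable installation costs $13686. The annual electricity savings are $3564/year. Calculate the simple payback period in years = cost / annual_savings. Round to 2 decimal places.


Simple payback period = initial cost / annual savings
Payback = 13686 / 3564
Payback = 3.84 years

3.84


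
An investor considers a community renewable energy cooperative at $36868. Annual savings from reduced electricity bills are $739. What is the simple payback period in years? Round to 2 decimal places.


Simple payback period = initial cost / annual savings
Payback = 36868 / 739
Payback = 49.89 years

49.89


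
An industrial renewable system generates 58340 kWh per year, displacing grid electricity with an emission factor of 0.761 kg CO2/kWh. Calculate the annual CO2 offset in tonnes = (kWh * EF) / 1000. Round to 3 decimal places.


CO2 offset in kg = generation * emission_factor
CO2 offset = 58340 * 0.761 = 44396.74 kg
Convert to tonnes:
  CO2 offset = 44396.74 / 1000 = 44.397 tonnes

44.397


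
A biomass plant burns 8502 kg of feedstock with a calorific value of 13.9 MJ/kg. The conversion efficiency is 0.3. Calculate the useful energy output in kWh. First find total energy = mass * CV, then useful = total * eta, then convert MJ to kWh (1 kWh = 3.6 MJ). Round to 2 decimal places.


Total energy = mass * CV = 8502 * 13.9 = 118177.8 MJ
Useful energy = total * eta = 118177.8 * 0.3 = 35453.34 MJ
Convert to kWh: 35453.34 / 3.6
Useful energy = 9848.15 kWh

9848.15


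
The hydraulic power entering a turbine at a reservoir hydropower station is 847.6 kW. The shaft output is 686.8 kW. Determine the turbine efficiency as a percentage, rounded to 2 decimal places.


Turbine efficiency = (output power / input power) * 100
eta = (686.8 / 847.6) * 100
eta = 81.03%

81.03


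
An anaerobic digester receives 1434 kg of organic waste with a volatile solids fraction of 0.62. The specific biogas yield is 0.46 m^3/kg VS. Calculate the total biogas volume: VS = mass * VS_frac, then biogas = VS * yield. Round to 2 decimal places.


Compute volatile solids:
  VS = mass * VS_fraction = 1434 * 0.62 = 889.08 kg
Calculate biogas volume:
  Biogas = VS * specific_yield = 889.08 * 0.46
  Biogas = 408.98 m^3

408.98


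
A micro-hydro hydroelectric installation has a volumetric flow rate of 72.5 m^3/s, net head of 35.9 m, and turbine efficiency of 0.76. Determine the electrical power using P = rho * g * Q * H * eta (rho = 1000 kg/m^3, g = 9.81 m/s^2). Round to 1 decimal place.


Apply the hydropower formula P = rho * g * Q * H * eta
rho * g = 1000 * 9.81 = 9810.0
P = 9810.0 * 72.5 * 35.9 * 0.76
P = 19405062.9 W

19405062.9


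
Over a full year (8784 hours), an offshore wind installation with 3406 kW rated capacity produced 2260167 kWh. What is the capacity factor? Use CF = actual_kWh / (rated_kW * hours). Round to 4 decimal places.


Capacity factor = actual output / maximum possible output
Maximum possible = rated * hours = 3406 * 8784 = 29918304 kWh
CF = 2260167 / 29918304
CF = 0.0755

0.0755


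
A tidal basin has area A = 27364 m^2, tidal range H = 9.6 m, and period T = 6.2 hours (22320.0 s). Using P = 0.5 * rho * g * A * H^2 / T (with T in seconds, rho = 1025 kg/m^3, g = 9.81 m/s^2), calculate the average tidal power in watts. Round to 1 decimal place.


Convert period to seconds: T = 6.2 * 3600 = 22320.0 s
H^2 = 9.6^2 = 92.16
P = 0.5 * rho * g * A * H^2 / T
P = 0.5 * 1025 * 9.81 * 27364 * 92.16 / 22320.0
P = 568055.5 W

568055.5


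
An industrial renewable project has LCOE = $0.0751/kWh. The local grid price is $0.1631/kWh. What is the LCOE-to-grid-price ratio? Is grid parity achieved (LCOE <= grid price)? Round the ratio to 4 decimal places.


Compare LCOE to grid price:
  LCOE = $0.0751/kWh, Grid price = $0.1631/kWh
  Ratio = LCOE / grid_price = 0.0751 / 0.1631 = 0.4605
  Grid parity achieved (ratio <= 1)? yes

0.4605


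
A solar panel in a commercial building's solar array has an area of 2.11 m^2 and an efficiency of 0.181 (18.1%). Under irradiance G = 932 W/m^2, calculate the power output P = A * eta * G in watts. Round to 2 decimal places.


Use the solar power formula P = A * eta * G.
Given: A = 2.11 m^2, eta = 0.181, G = 932 W/m^2
P = 2.11 * 0.181 * 932
P = 355.94 W

355.94


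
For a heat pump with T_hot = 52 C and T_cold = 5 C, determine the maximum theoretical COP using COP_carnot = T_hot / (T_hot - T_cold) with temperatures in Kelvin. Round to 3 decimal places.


Convert to Kelvin:
  T_hot = 52 + 273.15 = 325.15 K
  T_cold = 5 + 273.15 = 278.15 K
Apply Carnot COP formula:
  COP = T_hot_K / (T_hot_K - T_cold_K) = 325.15 / 47.0
  COP = 6.918

6.918


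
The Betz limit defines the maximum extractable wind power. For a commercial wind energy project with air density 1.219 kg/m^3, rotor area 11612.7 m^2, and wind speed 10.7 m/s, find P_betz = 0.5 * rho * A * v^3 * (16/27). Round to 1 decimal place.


The Betz coefficient Cp_max = 16/27 = 0.5926
v^3 = 10.7^3 = 1225.043
P_betz = 0.5 * rho * A * v^3 * Cp_max
P_betz = 0.5 * 1.219 * 11612.7 * 1225.043 * 0.5926
P_betz = 5138241.0 W

5138241.0


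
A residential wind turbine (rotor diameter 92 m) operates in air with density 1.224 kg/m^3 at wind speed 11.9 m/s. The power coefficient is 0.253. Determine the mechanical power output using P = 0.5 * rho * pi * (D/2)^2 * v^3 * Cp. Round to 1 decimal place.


Step 1 -- Compute swept area:
  A = pi * (D/2)^2 = pi * (92/2)^2 = 6647.61 m^2
Step 2 -- Apply wind power equation:
  P = 0.5 * rho * A * v^3 * Cp
  v^3 = 11.9^3 = 1685.159
  P = 0.5 * 1.224 * 6647.61 * 1685.159 * 0.253
  P = 1734516.2 W

1734516.2


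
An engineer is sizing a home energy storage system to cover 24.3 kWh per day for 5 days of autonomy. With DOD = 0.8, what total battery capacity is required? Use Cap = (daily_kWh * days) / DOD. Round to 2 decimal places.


Total energy needed = daily * days = 24.3 * 5 = 121.5 kWh
Account for depth of discharge:
  Cap = total_energy / DOD = 121.5 / 0.8
  Cap = 151.88 kWh

151.88


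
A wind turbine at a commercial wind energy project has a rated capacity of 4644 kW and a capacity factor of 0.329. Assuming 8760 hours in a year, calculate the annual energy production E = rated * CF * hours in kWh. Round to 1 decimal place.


Annual energy = rated_kW * capacity_factor * hours_per_year
Given: P_rated = 4644 kW, CF = 0.329, hours = 8760
E = 4644 * 0.329 * 8760
E = 13384193.8 kWh

13384193.8


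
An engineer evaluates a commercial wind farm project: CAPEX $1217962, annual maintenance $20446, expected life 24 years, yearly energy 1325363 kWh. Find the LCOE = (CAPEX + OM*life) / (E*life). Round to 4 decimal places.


Total cost = CAPEX + OM * lifetime = 1217962 + 20446 * 24 = 1217962 + 490704 = 1708666
Total generation = annual * lifetime = 1325363 * 24 = 31808712 kWh
LCOE = 1708666 / 31808712
LCOE = 0.0537 $/kWh

0.0537


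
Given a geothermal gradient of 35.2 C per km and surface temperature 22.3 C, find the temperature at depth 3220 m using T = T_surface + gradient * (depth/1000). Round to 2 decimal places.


Convert depth to km: 3220 / 1000 = 3.22 km
Temperature increase = gradient * depth_km = 35.2 * 3.22 = 113.34 C
Temperature at depth = T_surface + delta_T = 22.3 + 113.34
T = 135.64 C

135.64


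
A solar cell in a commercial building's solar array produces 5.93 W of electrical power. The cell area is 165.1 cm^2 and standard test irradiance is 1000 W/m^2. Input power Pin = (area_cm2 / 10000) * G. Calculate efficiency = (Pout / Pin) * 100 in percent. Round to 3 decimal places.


First compute the input power:
  Pin = area_cm2 / 10000 * G = 165.1 / 10000 * 1000 = 16.51 W
Then compute efficiency:
  Efficiency = (Pout / Pin) * 100 = (5.93 / 16.51) * 100
  Efficiency = 35.918%

35.918


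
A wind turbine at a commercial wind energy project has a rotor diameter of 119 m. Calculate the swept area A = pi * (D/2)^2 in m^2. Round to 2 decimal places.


Compute the rotor radius:
  r = D / 2 = 119 / 2 = 59.5 m
Calculate swept area:
  A = pi * r^2 = pi * 59.5^2
  A = 11122.02 m^2

11122.02


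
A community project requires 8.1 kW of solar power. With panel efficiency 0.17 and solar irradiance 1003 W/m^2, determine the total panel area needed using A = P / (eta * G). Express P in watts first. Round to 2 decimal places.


Convert target power to watts: P = 8.1 * 1000 = 8100.0 W
Compute denominator: eta * G = 0.17 * 1003 = 170.51
Required area A = P / (eta * G) = 8100.0 / 170.51
A = 47.50 m^2

47.50
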